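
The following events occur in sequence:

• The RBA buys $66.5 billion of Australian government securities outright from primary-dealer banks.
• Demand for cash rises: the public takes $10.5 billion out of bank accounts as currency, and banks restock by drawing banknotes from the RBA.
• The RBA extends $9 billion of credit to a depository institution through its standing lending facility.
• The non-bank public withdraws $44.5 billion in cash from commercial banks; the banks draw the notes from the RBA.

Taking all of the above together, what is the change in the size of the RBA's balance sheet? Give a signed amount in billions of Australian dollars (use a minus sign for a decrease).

OMO purchase (from banks) $66.5 billion: an RBA asset is acquired → +$66.5B.
Currency withdrawal $10.5 billion: only the composition of liabilities changes → 0.
Discount-window loan $9 billion: an RBA asset is acquired → +$9B.
Currency withdrawal $44.5 billion: only the composition of liabilities changes → 0.
Net: 66.5 + 0 + 9 + 0 = +$75.5 billion.

+$75.5 billion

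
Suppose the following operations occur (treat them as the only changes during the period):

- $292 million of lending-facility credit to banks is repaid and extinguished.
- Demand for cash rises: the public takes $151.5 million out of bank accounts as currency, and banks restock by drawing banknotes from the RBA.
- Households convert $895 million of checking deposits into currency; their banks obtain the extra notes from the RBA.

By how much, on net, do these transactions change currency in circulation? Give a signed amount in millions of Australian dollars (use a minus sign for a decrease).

+$1046.5 million

Discount-window repayment $292 million: no currency enters or leaves circulation → 0.
Currency withdrawal $151.5 million: notes leave the central bank → +$151.5M.
Currency withdrawal $895 million: notes leave the central bank → +$895M.
Net: 0 + 151.5 + 895 = +$1046.5 million.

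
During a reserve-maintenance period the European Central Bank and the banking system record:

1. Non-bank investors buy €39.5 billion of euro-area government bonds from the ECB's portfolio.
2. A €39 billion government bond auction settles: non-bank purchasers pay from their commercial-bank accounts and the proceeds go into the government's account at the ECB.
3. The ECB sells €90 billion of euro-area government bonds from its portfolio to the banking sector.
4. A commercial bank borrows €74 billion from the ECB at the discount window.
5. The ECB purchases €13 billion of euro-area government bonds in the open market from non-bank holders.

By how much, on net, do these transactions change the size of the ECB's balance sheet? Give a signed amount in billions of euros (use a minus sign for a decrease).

ECB balance sheet:
  Assets:      Securities −€116.5B, Loans to banks +€74B
  Liabilities: Bank reserves −€81.5B, Government deposits +€39B
Commercial banking system:
  Assets:      Reserves at CB −€81.5B, Securities +€90B
  Liabilities: Checkable deposits −€65.5B, Borrowings from CB +€74B
Change in total ECB assets = -€42.5 billion.

-€42.5 billion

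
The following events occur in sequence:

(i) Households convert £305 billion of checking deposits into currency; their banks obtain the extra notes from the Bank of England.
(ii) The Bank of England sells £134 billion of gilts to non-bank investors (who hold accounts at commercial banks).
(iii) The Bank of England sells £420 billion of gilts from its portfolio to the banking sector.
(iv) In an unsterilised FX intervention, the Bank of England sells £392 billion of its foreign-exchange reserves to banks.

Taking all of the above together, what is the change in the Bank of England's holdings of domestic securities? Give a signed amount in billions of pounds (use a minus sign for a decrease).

Currency withdrawal £305 billion: the Bank of England's securities portfolio is untouched → 0.
Asset sale (to non-banks) £134 billion: securities removed from the Bank of England's portfolio → −£134B.
OMO sale (to banks) £420 billion: securities removed from the Bank of England's portfolio → −£420B.
FX sale £392 billion: the Bank of England's securities portfolio is untouched → 0.
Net: 0 − 134 − 420 + 0 = -£554 billion.

-£554 billion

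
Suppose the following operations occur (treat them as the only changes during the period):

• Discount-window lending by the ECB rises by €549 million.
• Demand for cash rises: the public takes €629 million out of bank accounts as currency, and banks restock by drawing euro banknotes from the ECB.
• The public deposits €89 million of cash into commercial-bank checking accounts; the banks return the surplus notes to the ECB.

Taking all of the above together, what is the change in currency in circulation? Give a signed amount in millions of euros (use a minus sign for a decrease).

+€540 million

Discount-window loan €549 million: no currency enters or leaves circulation → 0.
Currency withdrawal €629 million: notes leave the central bank → +€629M.
Currency deposit €89 million: notes return to the central bank → −€89M.
Net: 0 + 629 − 89 = +€540 million.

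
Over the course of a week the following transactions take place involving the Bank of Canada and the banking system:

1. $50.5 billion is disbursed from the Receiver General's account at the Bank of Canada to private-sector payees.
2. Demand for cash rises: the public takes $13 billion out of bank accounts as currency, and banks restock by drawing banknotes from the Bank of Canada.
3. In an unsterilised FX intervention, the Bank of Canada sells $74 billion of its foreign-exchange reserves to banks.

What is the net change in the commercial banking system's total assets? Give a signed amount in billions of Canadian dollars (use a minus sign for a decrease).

+$37.5 billion

Government spending $50.5 billion: bank balance sheets expand → +$50.5B.
Currency withdrawal $13 billion: bank balance sheets shrink → −$13B.
FX sale $74 billion: just an asset swap on bank balance sheets → 0.
Net: 50.5 − 13 + 0 = +$37.5 billion.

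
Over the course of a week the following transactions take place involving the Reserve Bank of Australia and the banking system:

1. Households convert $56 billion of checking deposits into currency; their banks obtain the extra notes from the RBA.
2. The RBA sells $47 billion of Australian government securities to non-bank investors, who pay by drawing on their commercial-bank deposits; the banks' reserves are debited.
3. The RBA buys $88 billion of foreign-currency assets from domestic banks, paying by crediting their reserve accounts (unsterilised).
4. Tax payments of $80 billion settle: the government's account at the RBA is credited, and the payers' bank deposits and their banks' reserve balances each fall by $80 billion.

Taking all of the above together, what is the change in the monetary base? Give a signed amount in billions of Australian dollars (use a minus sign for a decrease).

Currency withdrawal $56 billion: just a shift between currency and reserves — both are base money → 0.
Asset sale (to non-banks) $47 billion: RBA balance sheet contracts → −$47B.
FX purchase $88 billion: RBA balance sheet expands → +$88B.
Government account inflow $80 billion: reserves shift to a non-base liability → −$80B.
Net: 0 − 47 + 88 − 80 = -$39 billion.

-$39 billion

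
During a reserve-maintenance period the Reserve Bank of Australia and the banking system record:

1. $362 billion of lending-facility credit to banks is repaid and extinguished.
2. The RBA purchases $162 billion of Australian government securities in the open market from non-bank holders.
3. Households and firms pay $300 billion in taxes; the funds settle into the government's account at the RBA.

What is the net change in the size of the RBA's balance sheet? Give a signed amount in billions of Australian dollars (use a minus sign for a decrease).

Discount-window repayment $362 billion: an RBA asset is shed → −$362B.
Asset purchase (from non-banks) $162 billion: an RBA asset is acquired → +$162B.
Government account inflow $300 billion: only the composition of liabilities changes → 0.
Net: −362 + 162 + 0 = -$200 billion.

-$200 billion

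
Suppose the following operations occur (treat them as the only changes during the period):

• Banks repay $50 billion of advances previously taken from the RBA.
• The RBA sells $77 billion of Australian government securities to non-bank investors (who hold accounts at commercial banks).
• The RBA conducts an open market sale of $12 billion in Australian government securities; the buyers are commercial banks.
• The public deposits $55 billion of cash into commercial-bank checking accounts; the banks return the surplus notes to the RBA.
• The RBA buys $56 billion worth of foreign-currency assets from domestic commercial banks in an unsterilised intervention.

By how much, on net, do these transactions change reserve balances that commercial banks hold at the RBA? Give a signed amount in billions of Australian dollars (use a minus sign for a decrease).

-$28 billion

Discount-window repayment $50 billion: repayment is debited from reserves → −$50B.
Asset sale (to non-banks) $77 billion: the non-bank buyers' banks settle from reserves → −$77B.
OMO sale (to banks) $12 billion: the buying banks pay out of their reserve balances → −$12B.
Currency deposit $55 billion: returned notes are swapped for reserve credit → +$55B.
FX purchase $56 billion: the RBA pays by crediting reserve accounts → +$56B.
Net: −50 − 77 − 12 + 55 + 56 = -$28 billion.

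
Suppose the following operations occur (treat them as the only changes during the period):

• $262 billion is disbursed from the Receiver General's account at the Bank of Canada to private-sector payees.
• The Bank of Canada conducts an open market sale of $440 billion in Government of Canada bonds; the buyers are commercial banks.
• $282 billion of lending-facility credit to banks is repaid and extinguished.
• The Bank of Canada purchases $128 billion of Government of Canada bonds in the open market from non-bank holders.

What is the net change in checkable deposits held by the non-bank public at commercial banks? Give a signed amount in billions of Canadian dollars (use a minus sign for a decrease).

+$390 billion

Government spending $262 billion: non-bank counterparties' bank balances rise → +$262B.
OMO sale (to banks) $440 billion: the counterparty is a bank, so public deposits are unchanged → 0.
Discount-window repayment $282 billion: the counterparty is a bank, so public deposits are unchanged → 0.
Asset purchase (from non-banks) $128 billion: non-bank counterparties' bank balances rise → +$128B.
Net: 262 + 0 + 0 + 128 = +$390 billion.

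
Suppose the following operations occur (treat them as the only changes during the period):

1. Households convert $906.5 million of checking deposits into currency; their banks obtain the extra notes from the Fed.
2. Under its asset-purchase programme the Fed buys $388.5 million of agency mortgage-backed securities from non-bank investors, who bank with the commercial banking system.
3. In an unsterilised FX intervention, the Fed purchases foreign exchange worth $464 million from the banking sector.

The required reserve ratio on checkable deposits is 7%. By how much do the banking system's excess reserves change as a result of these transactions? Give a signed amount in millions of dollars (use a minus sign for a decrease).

Currency withdrawal $906.5 million: reserves −$906.5M, deposits −$906.5M.
Asset purchase (from non-banks) $388.5 million: reserves +$388.5M, deposits +$388.5M.
FX purchase $464 million: reserves +$464M, deposits 0.
Totals: Δreserves = −$54M, Δdeposits = −$518M.
Δrequired reserves = 7% × −$518M = −$36.26M.
Δexcess reserves = Δreserves − Δrequired = −$54M − (−$36.26M) = -$17.74 million.

-$17.74 million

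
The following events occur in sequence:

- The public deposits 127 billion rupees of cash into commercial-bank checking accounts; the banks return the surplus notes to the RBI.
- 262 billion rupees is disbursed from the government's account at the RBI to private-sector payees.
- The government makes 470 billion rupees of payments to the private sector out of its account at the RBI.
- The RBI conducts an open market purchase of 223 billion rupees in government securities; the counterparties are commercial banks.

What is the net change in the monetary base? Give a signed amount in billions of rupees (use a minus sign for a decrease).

RBI balance sheet:
  Assets:      Securities +223B
  Liabilities: Bank reserves +1082B, Currency in circulation −127B, Government deposits −732B
Monetary base = currency + reserves: −127B + (+1082B) = +955 billion.

+955 billion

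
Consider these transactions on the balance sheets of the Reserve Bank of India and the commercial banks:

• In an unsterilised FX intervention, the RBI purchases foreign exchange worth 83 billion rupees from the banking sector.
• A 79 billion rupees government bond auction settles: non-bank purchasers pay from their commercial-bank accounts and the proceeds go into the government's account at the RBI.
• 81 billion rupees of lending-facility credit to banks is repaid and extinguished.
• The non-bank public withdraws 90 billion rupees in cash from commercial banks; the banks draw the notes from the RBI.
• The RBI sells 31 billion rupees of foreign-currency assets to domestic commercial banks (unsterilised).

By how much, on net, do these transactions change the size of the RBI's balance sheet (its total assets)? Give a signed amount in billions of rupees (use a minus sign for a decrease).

FX purchase 83 billion rupees: an RBI asset is acquired → +83B.
Government account inflow 79 billion rupees: only the composition of liabilities changes → 0.
Discount-window repayment 81 billion rupees: an RBI asset is shed → −81B.
Currency withdrawal 90 billion rupees: only the composition of liabilities changes → 0.
FX sale 31 billion rupees: an RBI asset is shed → −31B.
Net: 83 + 0 − 81 + 0 − 31 = -29 billion.

-29 billion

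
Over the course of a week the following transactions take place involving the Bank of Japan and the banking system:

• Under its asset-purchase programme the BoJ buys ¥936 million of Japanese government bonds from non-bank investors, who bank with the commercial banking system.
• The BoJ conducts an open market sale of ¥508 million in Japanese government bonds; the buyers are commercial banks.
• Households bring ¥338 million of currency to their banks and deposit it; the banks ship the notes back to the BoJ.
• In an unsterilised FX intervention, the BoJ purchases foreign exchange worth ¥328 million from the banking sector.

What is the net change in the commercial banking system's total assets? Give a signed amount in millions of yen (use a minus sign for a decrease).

+¥1274 million

Asset purchase (from non-banks) ¥936 million: bank balance sheets expand → +¥936M.
OMO sale (to banks) ¥508 million: just an asset swap on bank balance sheets → 0.
Currency deposit ¥338 million: bank balance sheets expand → +¥338M.
FX purchase ¥328 million: just an asset swap on bank balance sheets → 0.
Net: 936 + 0 + 338 + 0 = +¥1274 million.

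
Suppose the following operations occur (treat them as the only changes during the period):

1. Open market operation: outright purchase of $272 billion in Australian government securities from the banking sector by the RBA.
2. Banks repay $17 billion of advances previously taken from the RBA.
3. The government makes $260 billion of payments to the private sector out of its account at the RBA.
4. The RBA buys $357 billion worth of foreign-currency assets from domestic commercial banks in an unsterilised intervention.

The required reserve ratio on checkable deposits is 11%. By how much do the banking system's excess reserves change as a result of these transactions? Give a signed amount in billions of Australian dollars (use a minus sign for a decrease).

+$843.4 billion

OMO purchase (from banks) $272 billion: reserves +$272B, deposits 0.
Discount-window repayment $17 billion: reserves −$17B, deposits 0.
Government spending $260 billion: reserves +$260B, deposits +$260B.
FX purchase $357 billion: reserves +$357B, deposits 0.
Totals: Δreserves = +$872B, Δdeposits = +$260B.
Δrequired reserves = 11% × +$260B = +$28.6B.
Δexcess reserves = Δreserves − Δrequired = +$872B − (+$28.6B) = +$843.4 billion.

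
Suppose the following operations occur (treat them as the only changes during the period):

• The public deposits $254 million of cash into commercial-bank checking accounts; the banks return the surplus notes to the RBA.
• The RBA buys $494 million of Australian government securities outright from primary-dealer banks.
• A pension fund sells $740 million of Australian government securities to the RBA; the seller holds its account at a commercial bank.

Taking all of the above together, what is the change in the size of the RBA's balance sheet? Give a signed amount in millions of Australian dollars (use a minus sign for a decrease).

+$1234 million

RBA balance sheet:
  Assets:      Securities +$1234M
  Liabilities: Bank reserves +$1488M, Currency in circulation −$254M
Change in total RBA assets = +$1234 million.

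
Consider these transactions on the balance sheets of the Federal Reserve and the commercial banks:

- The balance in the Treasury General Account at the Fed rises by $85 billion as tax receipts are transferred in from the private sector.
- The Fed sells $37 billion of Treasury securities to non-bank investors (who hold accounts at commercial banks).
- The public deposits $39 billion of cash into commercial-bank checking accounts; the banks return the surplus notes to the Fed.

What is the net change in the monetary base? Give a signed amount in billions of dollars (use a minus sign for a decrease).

Fed balance sheet:
  Assets:      Securities −$37B
  Liabilities: Bank reserves −$83B, Currency in circulation −$39B, Government deposits +$85B
Monetary base = currency + reserves: −$39B + (−$83B) = -$122 billion.

-$122 billion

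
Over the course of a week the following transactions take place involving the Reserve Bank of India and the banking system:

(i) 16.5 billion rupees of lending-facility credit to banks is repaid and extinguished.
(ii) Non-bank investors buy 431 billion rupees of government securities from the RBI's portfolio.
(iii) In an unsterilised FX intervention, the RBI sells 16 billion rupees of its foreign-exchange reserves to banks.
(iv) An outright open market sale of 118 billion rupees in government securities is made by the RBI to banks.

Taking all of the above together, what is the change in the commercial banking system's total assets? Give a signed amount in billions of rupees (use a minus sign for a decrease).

Discount-window repayment 16.5 billion rupees: bank balance sheets shrink → −16.5B.
Asset sale (to non-banks) 431 billion rupees: bank balance sheets shrink → −431B.
FX sale 16 billion rupees: just an asset swap on bank balance sheets → 0.
OMO sale (to banks) 118 billion rupees: just an asset swap on bank balance sheets → 0.
Net: −16.5 − 431 + 0 + 0 = -447.5 billion.

-447.5 billion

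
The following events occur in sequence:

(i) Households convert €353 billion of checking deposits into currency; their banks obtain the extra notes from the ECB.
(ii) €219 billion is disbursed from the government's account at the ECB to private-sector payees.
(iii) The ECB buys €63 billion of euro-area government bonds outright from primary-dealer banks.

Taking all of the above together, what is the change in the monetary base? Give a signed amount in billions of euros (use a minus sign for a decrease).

+€282 billion

Currency withdrawal €353 billion: just a shift between currency and reserves — both are base money → 0.
Government spending €219 billion: a non-base liability converts back to reserves → +€219B.
OMO purchase (from banks) €63 billion: ECB balance sheet expands → +€63B.
Net: 0 + 219 + 63 = +€282 billion.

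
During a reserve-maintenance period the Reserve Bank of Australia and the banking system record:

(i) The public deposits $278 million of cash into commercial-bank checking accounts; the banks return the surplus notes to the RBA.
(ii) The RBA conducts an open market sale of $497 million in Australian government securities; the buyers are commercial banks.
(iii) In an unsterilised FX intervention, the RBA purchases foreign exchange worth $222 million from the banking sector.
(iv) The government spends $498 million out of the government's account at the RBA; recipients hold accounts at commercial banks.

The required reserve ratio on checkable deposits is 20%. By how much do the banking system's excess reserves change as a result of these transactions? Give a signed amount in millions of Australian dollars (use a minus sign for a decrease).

+$345.8 million

Currency deposit $278 million: reserves +$278M, deposits +$278M.
OMO sale (to banks) $497 million: reserves −$497M, deposits 0.
FX purchase $222 million: reserves +$222M, deposits 0.
Government spending $498 million: reserves +$498M, deposits +$498M.
Totals: Δreserves = +$501M, Δdeposits = +$776M.
Δrequired reserves = 20% × +$776M = +$155.2M.
Δexcess reserves = Δreserves − Δrequired = +$501M − (+$155.2M) = +$345.8 million.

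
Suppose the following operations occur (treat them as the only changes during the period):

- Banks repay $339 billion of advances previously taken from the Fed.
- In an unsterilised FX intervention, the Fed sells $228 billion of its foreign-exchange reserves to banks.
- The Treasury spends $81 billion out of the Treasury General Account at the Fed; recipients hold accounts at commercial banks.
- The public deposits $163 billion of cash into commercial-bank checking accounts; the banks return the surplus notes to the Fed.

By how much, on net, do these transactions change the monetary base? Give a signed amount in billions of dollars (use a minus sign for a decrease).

-$486 billion

Fed balance sheet:
  Assets:      Loans to banks −$339B, Foreign assets −$228B
  Liabilities: Bank reserves −$323B, Currency in circulation −$163B, Government deposits −$81B
Monetary base = currency + reserves: −$163B + (−$323B) = -$486 billion.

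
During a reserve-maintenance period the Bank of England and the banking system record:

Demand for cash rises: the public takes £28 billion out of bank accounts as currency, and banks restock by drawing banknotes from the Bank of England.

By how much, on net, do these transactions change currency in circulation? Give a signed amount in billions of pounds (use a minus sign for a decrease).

+£28 billion

Bank of England balance sheet:
  Assets:      no change
  Liabilities: Bank reserves −£28B, Currency in circulation +£28B
So the change in currency in circulation is +£28 billion.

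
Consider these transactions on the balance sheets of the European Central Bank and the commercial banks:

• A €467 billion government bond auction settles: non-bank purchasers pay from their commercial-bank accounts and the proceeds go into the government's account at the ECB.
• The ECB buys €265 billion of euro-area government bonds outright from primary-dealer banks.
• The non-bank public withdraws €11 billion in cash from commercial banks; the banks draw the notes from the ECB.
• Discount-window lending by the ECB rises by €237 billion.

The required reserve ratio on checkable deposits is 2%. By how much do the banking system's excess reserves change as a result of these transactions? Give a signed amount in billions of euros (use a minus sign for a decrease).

Government account inflow €467 billion: reserves −€467B, deposits −€467B.
OMO purchase (from banks) €265 billion: reserves +€265B, deposits 0.
Currency withdrawal €11 billion: reserves −€11B, deposits −€11B.
Discount-window loan €237 billion: reserves +€237B, deposits 0.
Totals: Δreserves = +€24B, Δdeposits = −€478B.
Δrequired reserves = 2% × −€478B = −€9.56B.
Δexcess reserves = Δreserves − Δrequired = +€24B − (−€9.56B) = +€33.56 billion.

+€33.56 billion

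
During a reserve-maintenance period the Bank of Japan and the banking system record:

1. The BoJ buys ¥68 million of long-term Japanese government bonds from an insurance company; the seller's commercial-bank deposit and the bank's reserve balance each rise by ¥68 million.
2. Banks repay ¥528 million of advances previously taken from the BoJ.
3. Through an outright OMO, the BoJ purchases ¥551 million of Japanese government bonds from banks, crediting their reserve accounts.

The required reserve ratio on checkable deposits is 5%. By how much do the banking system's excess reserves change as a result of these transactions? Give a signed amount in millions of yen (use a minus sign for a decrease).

Asset purchase (from non-banks) ¥68 million: reserves +¥68M, deposits +¥68M.
Discount-window repayment ¥528 million: reserves −¥528M, deposits 0.
OMO purchase (from banks) ¥551 million: reserves +¥551M, deposits 0.
Totals: Δreserves = +¥91M, Δdeposits = +¥68M.
Δrequired reserves = 5% × +¥68M = +¥3.4M.
Δexcess reserves = Δreserves − Δrequired = +¥91M − (+¥3.4M) = +¥87.6 million.

+¥87.6 million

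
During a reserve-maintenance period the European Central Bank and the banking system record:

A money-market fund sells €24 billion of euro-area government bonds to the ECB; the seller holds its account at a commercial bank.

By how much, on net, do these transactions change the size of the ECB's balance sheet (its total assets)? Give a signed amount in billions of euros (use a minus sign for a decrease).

Asset purchase (from non-banks) €24 billion: an ECB asset is acquired → +€24B.

+€24 billion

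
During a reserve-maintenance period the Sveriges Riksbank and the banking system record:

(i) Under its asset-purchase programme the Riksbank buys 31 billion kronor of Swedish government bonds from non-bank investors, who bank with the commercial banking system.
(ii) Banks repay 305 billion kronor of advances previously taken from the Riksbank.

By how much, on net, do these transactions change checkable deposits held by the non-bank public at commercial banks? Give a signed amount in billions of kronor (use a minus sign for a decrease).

+31 billion

Asset purchase (from non-banks) 31 billion kronor: non-bank counterparties' bank balances rise → +31B.
Discount-window repayment 305 billion kronor: the counterparty is a bank, so public deposits are unchanged → 0.
Net: 31 + 0 = +31 billion.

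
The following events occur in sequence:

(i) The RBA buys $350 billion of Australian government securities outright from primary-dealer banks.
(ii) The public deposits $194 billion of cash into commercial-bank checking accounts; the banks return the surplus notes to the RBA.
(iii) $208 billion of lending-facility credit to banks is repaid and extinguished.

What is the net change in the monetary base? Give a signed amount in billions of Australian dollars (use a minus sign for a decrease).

+$142 billion

RBA balance sheet:
  Assets:      Securities +$350B, Loans to banks −$208B
  Liabilities: Bank reserves +$336B, Currency in circulation −$194B
Commercial banking system:
  Assets:      Reserves at CB +$336B, Securities −$350B
  Liabilities: Checkable deposits +$194B, Borrowings from CB −$208B
Monetary base = currency + reserves: −$194B + (+$336B) = +$142 billion.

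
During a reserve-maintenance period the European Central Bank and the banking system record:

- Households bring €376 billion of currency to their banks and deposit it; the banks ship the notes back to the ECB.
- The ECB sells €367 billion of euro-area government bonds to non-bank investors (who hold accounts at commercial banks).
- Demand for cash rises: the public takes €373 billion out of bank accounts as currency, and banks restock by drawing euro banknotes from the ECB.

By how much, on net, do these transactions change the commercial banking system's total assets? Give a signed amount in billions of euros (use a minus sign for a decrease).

ECB balance sheet:
  Assets:      Securities −€367B
  Liabilities: Bank reserves −€364B, Currency in circulation −€3B
Commercial banking system:
  Assets:      Reserves at CB −€364B
  Liabilities: Checkable deposits −€364B
Change in total bank assets = -€364 billion.

-€364 billion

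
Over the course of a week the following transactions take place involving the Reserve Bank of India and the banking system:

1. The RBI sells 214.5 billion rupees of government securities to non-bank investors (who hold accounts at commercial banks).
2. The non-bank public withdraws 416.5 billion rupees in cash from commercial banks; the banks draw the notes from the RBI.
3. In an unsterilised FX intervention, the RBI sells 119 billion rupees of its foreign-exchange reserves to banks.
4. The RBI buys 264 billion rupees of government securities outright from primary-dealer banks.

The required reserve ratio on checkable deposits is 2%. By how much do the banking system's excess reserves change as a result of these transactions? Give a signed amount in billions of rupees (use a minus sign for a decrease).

-473.38 billion

Asset sale (to non-banks) 214.5 billion rupees: reserves −214.5B, deposits −214.5B.
Currency withdrawal 416.5 billion rupees: reserves −416.5B, deposits −416.5B.
FX sale 119 billion rupees: reserves −119B, deposits 0.
OMO purchase (from banks) 264 billion rupees: reserves +264B, deposits 0.
Totals: Δreserves = −486B, Δdeposits = −631B.
Δrequired reserves = 2% × −631B = −12.62B.
Δexcess reserves = Δreserves − Δrequired = −486B − (−12.62B) = -473.38 billion.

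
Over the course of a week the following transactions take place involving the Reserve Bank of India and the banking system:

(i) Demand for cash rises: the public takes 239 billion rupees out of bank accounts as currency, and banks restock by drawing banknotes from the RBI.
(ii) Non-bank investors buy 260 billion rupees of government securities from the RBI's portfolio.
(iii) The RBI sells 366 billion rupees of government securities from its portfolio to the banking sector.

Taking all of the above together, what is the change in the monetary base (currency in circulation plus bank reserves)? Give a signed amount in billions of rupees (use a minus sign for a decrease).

-626 billion

Currency withdrawal 239 billion rupees: just a shift between currency and reserves — both are base money → 0.
Asset sale (to non-banks) 260 billion rupees: RBI balance sheet contracts → −260B.
OMO sale (to banks) 366 billion rupees: RBI balance sheet contracts → −366B.
Net: 0 − 260 − 366 = -626 billion.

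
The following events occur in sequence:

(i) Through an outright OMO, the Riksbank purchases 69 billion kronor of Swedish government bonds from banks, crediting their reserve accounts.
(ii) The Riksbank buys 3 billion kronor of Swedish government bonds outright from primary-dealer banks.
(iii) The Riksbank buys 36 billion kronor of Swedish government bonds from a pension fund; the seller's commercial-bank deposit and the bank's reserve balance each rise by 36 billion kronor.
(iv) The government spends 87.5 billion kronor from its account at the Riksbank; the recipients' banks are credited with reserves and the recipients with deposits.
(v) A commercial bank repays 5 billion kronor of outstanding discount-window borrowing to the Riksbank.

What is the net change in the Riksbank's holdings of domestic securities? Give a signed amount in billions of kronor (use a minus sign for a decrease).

Riksbank balance sheet:
  Assets:      Securities +108B, Loans to banks −5B
  Liabilities: Bank reserves +190.5B, Government deposits −87.5B
Commercial banking system:
  Assets:      Reserves at CB +190.5B, Securities −72B
  Liabilities: Checkable deposits +123.5B, Borrowings from CB −5B
So the change in the Riksbank's holdings of domestic securities is +108 billion.

+108 billion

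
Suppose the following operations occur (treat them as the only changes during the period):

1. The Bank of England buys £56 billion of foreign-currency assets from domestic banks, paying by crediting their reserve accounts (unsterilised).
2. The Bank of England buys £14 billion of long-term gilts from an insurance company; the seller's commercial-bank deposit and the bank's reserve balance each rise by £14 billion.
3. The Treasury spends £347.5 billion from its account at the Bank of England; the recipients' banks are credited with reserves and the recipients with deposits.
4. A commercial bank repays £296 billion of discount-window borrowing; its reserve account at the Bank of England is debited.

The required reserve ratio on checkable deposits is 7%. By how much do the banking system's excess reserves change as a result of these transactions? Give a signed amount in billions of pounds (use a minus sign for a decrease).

+£96.195 billion

FX purchase £56 billion: reserves +£56B, deposits 0.
Asset purchase (from non-banks) £14 billion: reserves +£14B, deposits +£14B.
Government spending £347.5 billion: reserves +£347.5B, deposits +£347.5B.
Discount-window repayment £296 billion: reserves −£296B, deposits 0.
Totals: Δreserves = +£121.5B, Δdeposits = +£361.5B.
Δrequired reserves = 7% × +£361.5B = +£25.305B.
Δexcess reserves = Δreserves − Δrequired = +£121.5B − (+£25.305B) = +£96.195 billion.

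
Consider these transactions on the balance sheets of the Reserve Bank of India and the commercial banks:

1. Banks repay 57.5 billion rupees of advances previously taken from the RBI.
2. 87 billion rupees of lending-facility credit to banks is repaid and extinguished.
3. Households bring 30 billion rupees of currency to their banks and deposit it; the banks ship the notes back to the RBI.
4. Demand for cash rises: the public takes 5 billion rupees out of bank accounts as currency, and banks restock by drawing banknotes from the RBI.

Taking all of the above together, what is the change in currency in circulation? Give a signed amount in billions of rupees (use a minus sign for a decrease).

Discount-window repayment 57.5 billion rupees: no currency enters or leaves circulation → 0.
Discount-window repayment 87 billion rupees: no currency enters or leaves circulation → 0.
Currency deposit 30 billion rupees: notes return to the central bank → −30B.
Currency withdrawal 5 billion rupees: notes leave the central bank → +5B.
Net: 0 + 0 − 30 + 5 = -25 billion.

-25 billion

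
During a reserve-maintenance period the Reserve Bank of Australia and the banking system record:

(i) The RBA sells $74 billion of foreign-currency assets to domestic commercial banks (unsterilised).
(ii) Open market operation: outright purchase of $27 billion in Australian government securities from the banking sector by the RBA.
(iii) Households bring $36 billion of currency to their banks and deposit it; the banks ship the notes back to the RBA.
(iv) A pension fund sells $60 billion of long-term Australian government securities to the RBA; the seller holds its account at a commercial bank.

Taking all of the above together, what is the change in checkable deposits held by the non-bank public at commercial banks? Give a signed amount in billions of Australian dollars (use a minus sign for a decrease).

+$96 billion

FX sale $74 billion: the counterparty is a bank, so public deposits are unchanged → 0.
OMO purchase (from banks) $27 billion: the counterparty is a bank, so public deposits are unchanged → 0.
Currency deposit $36 billion: non-bank counterparties' bank balances rise → +$36B.
Asset purchase (from non-banks) $60 billion: non-bank counterparties' bank balances rise → +$60B.
Net: 0 + 0 + 36 + 60 = +$96 billion.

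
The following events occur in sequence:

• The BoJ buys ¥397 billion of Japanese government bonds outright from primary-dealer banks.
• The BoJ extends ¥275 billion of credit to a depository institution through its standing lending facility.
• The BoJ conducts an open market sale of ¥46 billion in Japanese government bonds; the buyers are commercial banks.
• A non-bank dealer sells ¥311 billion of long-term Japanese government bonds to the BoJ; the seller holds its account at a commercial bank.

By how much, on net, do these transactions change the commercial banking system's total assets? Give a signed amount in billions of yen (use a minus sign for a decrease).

BoJ balance sheet:
  Assets:      Securities +¥662B, Loans to banks +¥275B
  Liabilities: Bank reserves +¥937B
Commercial banking system:
  Assets:      Reserves at CB +¥937B, Securities −¥351B
  Liabilities: Checkable deposits +¥311B, Borrowings from CB +¥275B
Change in total bank assets = +¥586 billion.

+¥586 billion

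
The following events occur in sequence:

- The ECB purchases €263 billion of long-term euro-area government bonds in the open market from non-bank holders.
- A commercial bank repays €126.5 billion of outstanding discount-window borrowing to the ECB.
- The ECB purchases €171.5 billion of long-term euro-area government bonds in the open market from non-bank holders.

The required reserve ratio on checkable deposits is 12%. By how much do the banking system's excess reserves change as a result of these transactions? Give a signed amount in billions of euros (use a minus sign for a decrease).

+€255.86 billion

Asset purchase (from non-banks) €263 billion: reserves +€263B, deposits +€263B.
Discount-window repayment €126.5 billion: reserves −€126.5B, deposits 0.
Asset purchase (from non-banks) €171.5 billion: reserves +€171.5B, deposits +€171.5B.
Totals: Δreserves = +€308B, Δdeposits = +€434.5B.
Δrequired reserves = 12% × +€434.5B = +€52.14B.
Δexcess reserves = Δreserves − Δrequired = +€308B − (+€52.14B) = +€255.86 billion.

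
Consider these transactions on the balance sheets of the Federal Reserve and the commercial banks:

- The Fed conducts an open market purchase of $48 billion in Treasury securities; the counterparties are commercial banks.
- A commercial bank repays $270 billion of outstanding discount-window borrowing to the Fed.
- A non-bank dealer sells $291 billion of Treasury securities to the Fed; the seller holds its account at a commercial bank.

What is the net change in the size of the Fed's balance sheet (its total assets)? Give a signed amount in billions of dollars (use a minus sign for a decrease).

+$69 billion

OMO purchase (from banks) $48 billion: a Fed asset is acquired → +$48B.
Discount-window repayment $270 billion: a Fed asset is shed → −$270B.
Asset purchase (from non-banks) $291 billion: a Fed asset is acquired → +$291B.
Net: 48 − 270 + 291 = +$69 billion.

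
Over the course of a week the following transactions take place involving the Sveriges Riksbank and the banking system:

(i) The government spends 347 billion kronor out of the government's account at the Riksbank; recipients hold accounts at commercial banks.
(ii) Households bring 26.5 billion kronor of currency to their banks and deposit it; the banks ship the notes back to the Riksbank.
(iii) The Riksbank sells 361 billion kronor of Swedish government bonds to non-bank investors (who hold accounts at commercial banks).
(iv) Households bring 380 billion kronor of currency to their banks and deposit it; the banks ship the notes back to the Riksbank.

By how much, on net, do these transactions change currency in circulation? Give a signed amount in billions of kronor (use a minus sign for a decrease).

Riksbank balance sheet:
  Assets:      Securities −361B
  Liabilities: Bank reserves +392.5B, Currency in circulation −406.5B, Government deposits −347B
So the change in currency in circulation is -406.5 billion.

-406.5 billion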